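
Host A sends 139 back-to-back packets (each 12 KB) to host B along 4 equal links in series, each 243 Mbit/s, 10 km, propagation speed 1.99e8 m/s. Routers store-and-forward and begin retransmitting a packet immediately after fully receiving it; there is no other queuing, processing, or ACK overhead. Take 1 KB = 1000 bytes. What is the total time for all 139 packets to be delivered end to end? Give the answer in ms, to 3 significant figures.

Per-hop transmission t_tx = L/R = 96000/243000000 = 0.395062 ms.
Per-hop propagation t_prop = 10000/199000000 = 0.0502513 ms.
Pipeline fill: first packet needs 4·t_tx to clear all hops; remaining 138 packets each add one t_tx.
Total = (4+139-1)·t_tx + 4·t_prop = 142·0.395062 + 4·0.0502513 = 56.3 ms.

56.3 ms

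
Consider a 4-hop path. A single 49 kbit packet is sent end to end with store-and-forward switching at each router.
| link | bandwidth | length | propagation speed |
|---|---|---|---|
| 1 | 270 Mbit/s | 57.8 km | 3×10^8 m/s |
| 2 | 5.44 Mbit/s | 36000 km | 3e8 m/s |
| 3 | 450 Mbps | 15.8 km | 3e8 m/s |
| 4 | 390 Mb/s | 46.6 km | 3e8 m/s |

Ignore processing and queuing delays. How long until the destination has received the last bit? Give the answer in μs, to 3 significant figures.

130000 μs

L = 49000 bits.
Transmission delays (L/R per hop): 181.481, 9007.35, 108.889, 125.641 μs; sum = 9423.36 μs.
Propagation delays (d/s per hop): 192.667, 120000, 52.6667, 155.333 μs; sum = 120401 μs.
End-to-end = 130000 μs.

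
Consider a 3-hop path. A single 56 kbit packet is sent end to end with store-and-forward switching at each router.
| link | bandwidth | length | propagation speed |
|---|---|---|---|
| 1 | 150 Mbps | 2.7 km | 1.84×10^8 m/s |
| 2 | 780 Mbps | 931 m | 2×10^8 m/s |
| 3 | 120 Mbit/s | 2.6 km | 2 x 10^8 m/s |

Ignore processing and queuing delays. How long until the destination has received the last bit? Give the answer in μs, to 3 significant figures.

944 μs

L = 56000 bits.
Transmission delays (L/R per hop): 373.333, 71.7949, 466.667 μs; sum = 911.795 μs.
Propagation delays (d/s per hop): 14.6739, 4.655, 13 μs; sum = 32.3289 μs.
End-to-end = 944 μs.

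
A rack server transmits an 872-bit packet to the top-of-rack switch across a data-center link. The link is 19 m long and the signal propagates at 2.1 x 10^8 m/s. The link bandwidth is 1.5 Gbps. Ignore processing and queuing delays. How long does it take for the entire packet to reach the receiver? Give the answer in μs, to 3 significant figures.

0.672 μs

Transmission delay = L/R = 872 / 1500000000 = 0.581333 μs.
Propagation delay = d/s = 19 m / 210000000 m/s = 0.0904762 μs.
Total = 0.672 μs.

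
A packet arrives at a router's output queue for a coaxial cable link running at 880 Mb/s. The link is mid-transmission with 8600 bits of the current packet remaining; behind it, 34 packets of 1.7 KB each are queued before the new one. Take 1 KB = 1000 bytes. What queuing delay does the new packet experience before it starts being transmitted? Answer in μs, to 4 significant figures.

Each queued packet: L/R = 13600/880000000 = 15.4545 μs.
34 queued → 525.455 μs.
Plus remaining 8600 bits of current packet: 9.77273 μs.
Queuing delay = 535.2 μs.

535.2 μs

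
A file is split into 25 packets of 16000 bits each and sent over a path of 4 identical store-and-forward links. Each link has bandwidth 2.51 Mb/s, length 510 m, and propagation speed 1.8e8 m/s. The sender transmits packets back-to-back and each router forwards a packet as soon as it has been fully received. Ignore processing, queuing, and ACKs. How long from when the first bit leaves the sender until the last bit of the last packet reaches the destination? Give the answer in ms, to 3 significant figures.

178 ms

Per-hop transmission t_tx = L/R = 16000/2510000 = 6.3745 ms.
Per-hop propagation t_prop = 510/180000000 = 0.00283333 ms.
Pipeline fill: first packet needs 4·t_tx to clear all hops; remaining 24 packets each add one t_tx.
Total = (4+25-1)·t_tx + 4·t_prop = 28·6.3745 + 4·0.00283333 = 178 ms.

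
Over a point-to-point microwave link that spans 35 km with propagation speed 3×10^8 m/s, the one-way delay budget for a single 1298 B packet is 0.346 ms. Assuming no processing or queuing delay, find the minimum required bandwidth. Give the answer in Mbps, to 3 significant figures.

45.3 Mbps

L = 10384 bits.
Propagation delay = 35000 / 300000000 = 0.116667 ms.
Transmission budget = 0.346 − 0.116667 = 0.229333 ms.
R ≥ L / t_tx = 10384 bits / 0.000229333 s = 45.3 Mbps.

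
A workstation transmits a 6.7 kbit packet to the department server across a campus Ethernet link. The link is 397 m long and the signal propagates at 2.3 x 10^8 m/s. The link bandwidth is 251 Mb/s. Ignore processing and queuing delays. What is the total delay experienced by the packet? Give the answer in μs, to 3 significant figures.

28.4 μs

L = 6700 bits.
Transmission delay = L/R = 6700 / 251000000 = 26.6932 μs.
Propagation delay = d/s = 397 m / 2.3e+08 m/s = 1.72609 μs.
Total = 28.4 μs.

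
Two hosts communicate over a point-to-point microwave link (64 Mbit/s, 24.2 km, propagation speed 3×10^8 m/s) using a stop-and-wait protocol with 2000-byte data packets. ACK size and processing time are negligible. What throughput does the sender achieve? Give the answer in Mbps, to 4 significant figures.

t_tx = L/R = 16000/64000000 = 0.00025 s.
t_prop = 24200/300000000 = 8.06667e-05 s; RTT = 0.000161333 s.
Cycle = t_tx + RTT = 0.000411333 s.
Throughput = L / cycle = 16000 / 0.000411333 = 38.90 Mbps.

38.90 Mbps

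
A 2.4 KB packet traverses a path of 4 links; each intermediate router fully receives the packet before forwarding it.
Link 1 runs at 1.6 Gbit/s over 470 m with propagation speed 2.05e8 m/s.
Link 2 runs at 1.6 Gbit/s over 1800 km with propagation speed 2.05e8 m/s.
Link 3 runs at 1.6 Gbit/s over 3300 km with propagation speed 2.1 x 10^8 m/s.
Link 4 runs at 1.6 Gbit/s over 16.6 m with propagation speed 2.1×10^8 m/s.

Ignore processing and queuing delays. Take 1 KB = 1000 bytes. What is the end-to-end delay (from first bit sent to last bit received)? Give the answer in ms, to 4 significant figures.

L = 19200 bits.
Transmission delay per hop = L/R = 19200/1600000000 = 0.012 ms; 4 hops → 0.048 ms.
Propagation delays (d/s per hop): 0.00229268, 8.78049, 15.7143, 7.90476e-05 ms; sum = 24.4971 ms.
End-to-end = 24.55 ms.

24.55 ms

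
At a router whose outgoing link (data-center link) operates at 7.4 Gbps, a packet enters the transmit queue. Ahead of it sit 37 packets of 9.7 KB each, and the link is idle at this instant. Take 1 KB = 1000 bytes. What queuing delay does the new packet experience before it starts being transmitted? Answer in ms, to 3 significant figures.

Each queued packet: L/R = 77600/7400000000 = 0.0104865 ms.
37 queued → 0.388 ms.
Queuing delay = 0.388 ms.

0.388 ms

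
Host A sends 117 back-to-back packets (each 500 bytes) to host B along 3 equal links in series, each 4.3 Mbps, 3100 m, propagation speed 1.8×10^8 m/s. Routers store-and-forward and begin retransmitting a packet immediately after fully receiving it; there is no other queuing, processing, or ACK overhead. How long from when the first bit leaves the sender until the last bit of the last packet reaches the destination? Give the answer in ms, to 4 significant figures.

110.7 ms

Per-hop transmission t_tx = L/R = 4000/4300000 = 0.930233 ms.
Per-hop propagation t_prop = 3100/180000000 = 0.0172222 ms.
Pipeline fill: first packet needs 3·t_tx to clear all hops; remaining 116 packets each add one t_tx.
Total = (3+117-1)·t_tx + 3·t_prop = 119·0.930233 + 3·0.0172222 = 110.7 ms.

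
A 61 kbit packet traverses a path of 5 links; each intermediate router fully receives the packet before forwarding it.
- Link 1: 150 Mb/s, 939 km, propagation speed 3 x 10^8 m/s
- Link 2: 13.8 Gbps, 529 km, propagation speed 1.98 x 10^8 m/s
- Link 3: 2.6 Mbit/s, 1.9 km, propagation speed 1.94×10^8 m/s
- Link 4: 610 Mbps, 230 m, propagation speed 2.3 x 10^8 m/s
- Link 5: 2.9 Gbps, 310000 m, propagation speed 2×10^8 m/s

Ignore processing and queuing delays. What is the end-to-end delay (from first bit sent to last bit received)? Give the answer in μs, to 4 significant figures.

L = 61000 bits.
Transmission delays (L/R per hop): 406.667, 4.42029, 23461.5, 100, 21.0345 μs; sum = 23993.7 μs.
Propagation delays (d/s per hop): 3130, 2671.72, 9.79381, 1, 1550 μs; sum = 7362.51 μs.
End-to-end = 31360 μs.

31360 μs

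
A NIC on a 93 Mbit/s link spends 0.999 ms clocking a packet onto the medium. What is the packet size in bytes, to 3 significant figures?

11600 bytes

L = R × t_tx = 93000000 b/s × 0.000999 s = 92907 bits.
In bytes: 92907 / 8 = 11600 bytes.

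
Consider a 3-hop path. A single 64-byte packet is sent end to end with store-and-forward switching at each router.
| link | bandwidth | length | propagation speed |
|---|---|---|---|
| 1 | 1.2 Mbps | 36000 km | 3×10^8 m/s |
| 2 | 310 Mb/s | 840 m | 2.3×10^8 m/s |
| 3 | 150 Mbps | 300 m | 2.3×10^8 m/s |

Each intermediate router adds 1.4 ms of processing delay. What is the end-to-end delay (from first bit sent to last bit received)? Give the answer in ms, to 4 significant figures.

L = 64 × 8 = 512 bits.
Transmission delays (L/R per hop): 0.426667, 0.00165161, 0.00341333 ms; sum = 0.431732 ms.
Propagation delays (d/s per hop): 120, 0.00365217, 0.00130435 ms; sum = 120.005 ms.
Processing at 2 router(s): 2 × 1.4 ms = 2.8 ms.
End-to-end = 123.2 ms.

123.2 ms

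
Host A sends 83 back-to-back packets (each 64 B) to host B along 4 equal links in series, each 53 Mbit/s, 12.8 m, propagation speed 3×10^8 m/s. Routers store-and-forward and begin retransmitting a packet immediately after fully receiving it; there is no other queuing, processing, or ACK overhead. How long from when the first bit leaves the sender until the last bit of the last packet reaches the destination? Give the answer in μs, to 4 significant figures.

Per-hop transmission t_tx = L/R = 512/53000000 = 9.66038 μs.
Per-hop propagation t_prop = 12.8/300000000 = 0.0426667 μs.
Pipeline fill: first packet needs 4·t_tx to clear all hops; remaining 82 packets each add one t_tx.
Total = (4+83-1)·t_tx + 4·t_prop = 86·9.66038 + 4·0.0426667 = 831.0 μs.

831.0 μs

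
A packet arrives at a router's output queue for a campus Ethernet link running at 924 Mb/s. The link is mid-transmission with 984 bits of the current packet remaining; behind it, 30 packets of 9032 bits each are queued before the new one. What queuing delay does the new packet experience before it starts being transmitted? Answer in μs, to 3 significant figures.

294 μs

Each queued packet: L/R = 9032/924000000 = 9.77489 μs.
30 queued → 293.247 μs.
Plus remaining 984 bits of current packet: 1.06494 μs.
Queuing delay = 294 μs.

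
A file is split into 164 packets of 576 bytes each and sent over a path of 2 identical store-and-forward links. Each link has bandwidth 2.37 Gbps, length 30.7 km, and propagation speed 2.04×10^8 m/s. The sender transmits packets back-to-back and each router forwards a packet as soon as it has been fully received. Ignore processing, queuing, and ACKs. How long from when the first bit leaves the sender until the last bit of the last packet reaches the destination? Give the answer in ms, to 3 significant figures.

Per-hop transmission t_tx = L/R = 4608/2370000000 = 0.0019443 ms.
Per-hop propagation t_prop = 30700/204000000 = 0.15049 ms.
Pipeline fill: first packet needs 2·t_tx to clear all hops; remaining 163 packets each add one t_tx.
Total = (2+164-1)·t_tx + 2·t_prop = 165·0.0019443 + 2·0.15049 = 0.622 ms.

0.622 ms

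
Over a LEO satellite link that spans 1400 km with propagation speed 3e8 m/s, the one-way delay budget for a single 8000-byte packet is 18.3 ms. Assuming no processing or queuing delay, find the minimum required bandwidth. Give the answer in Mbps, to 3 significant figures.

4.69 Mbps

L = 64000 bits.
Propagation delay = 1400000 / 300000000 = 4.66667 ms.
Transmission budget = 18.3 − 4.66667 = 13.6333 ms.
R ≥ L / t_tx = 64000 bits / 0.0136333 s = 4.69 Mbps.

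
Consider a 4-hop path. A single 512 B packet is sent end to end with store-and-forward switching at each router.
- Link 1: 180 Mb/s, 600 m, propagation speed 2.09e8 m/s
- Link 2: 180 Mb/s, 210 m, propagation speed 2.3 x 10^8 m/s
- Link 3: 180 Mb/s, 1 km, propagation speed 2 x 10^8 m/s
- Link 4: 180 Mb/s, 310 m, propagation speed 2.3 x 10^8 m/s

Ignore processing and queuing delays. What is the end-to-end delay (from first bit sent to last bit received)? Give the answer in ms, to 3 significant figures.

L = 512 × 8 = 4096 bits.
Transmission delay per hop = L/R = 4096/180000000 = 0.0227556 ms; 4 hops → 0.0910222 ms.
Propagation delays (d/s per hop): 0.00287081, 0.000913043, 0.005, 0.00134783 ms; sum = 0.0101317 ms.
End-to-end = 0.101 ms.

0.101 ms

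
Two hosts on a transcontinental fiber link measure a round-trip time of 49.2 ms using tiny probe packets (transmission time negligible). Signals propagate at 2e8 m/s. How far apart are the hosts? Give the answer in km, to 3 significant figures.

One-way propagation = RTT/2 = 24.6 ms.
d = s × t = 200000000 × 0.0246 = 4920 km.

4920 km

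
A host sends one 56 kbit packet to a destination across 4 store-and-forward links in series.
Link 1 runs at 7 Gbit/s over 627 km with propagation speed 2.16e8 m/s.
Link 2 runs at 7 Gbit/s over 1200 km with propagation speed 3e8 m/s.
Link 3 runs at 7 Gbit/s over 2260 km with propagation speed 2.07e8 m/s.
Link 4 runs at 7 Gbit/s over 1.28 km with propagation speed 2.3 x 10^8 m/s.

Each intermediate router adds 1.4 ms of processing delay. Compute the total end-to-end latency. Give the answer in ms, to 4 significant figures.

22.06 ms

L = 56000 bits.
Transmission delay per hop = L/R = 56000/7000000000 = 0.008 ms; 4 hops → 0.032 ms.
Propagation delays (d/s per hop): 2.90278, 4, 10.9179, 0.00556522 ms; sum = 17.8262 ms.
Processing at 3 router(s): 3 × 1.4 ms = 4.2 ms.
End-to-end = 22.06 ms.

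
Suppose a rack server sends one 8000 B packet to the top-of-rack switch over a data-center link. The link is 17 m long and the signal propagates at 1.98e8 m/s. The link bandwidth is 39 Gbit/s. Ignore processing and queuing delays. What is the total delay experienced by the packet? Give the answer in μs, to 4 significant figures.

1.727 μs

L = 8000 × 8 = 64000 bits.
Transmission delay = L/R = 64000 / 39000000000 = 1.64103 μs.
Propagation delay = d/s = 17 m / 198000000 m/s = 0.0858586 μs.
Total = 1.727 μs.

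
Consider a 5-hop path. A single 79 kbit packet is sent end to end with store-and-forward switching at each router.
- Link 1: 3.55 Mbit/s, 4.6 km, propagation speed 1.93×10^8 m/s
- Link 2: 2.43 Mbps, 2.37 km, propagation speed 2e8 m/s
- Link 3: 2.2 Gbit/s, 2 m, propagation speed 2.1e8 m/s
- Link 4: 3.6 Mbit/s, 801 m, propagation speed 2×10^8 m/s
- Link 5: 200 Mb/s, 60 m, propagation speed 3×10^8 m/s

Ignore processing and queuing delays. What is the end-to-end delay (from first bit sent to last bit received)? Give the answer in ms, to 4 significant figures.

77.18 ms

L = 79000 bits.
Transmission delays (L/R per hop): 22.2535, 32.5103, 0.0359091, 21.9444, 0.395 ms; sum = 77.1392 ms.
Propagation delays (d/s per hop): 0.0238342, 0.01185, 9.52381e-06, 0.004005, 0.0002 ms; sum = 0.0398987 ms.
End-to-end = 77.18 ms.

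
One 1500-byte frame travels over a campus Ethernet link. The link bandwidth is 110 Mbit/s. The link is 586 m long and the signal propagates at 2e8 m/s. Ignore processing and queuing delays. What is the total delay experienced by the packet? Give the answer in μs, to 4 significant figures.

112.0 μs

L = 1500 × 8 = 12000 bits.
Transmission delay = L/R = 12000 / 110000000 = 109.091 μs.
Propagation delay = d/s = 586 m / 200000000 m/s = 2.93 μs.
Total = 112.0 μs.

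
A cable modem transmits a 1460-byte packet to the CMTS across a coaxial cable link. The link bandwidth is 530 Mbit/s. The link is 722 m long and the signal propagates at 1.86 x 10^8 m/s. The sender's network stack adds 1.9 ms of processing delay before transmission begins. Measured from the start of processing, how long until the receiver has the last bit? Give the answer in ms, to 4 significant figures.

L = 1460 × 8 = 11680 bits.
Transmission delay = L/R = 11680 / 530000000 = 0.0220377 ms.
Propagation delay = d/s = 722 m / 186000000 m/s = 0.00388172 ms.
Plus processing delay 1.9 ms = 1.9 ms.
Total = 1.926 ms.

1.926 ms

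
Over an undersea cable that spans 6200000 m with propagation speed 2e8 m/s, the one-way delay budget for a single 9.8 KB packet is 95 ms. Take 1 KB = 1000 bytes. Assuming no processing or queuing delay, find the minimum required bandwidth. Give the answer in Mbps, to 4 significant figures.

L = 78400 bits.
Propagation delay = 6200000 / 200000000 = 31 ms.
Transmission budget = 95 − 31 = 64 ms.
R ≥ L / t_tx = 78400 bits / 0.064 s = 1.225 Mbps.

1.225 Mbps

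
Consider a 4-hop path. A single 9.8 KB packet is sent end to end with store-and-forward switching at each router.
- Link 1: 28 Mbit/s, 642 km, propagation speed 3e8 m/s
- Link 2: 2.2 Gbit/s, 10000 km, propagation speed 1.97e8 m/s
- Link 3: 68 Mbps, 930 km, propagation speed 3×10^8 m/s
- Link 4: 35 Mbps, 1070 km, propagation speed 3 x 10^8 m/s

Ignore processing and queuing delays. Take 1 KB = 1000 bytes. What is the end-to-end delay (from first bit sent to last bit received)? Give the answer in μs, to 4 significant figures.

L = 78400 bits.
Transmission delays (L/R per hop): 2800, 35.6364, 1152.94, 2240 μs; sum = 6228.58 μs.
Propagation delays (d/s per hop): 2140, 50761.4, 3100, 3566.67 μs; sum = 59568.1 μs.
End-to-end = 65800 μs.

65800 μs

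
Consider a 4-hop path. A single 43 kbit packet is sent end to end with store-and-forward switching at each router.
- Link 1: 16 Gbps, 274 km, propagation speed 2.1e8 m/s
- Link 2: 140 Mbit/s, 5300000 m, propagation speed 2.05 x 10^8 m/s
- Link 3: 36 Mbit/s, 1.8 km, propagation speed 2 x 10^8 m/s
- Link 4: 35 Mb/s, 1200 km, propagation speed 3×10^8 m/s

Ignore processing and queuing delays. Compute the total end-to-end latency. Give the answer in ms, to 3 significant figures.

33.9 ms

L = 43000 bits.
Transmission delays (L/R per hop): 0.0026875, 0.307143, 1.19444, 1.22857 ms; sum = 2.73285 ms.
Propagation delays (d/s per hop): 1.30476, 25.8537, 0.009, 4 ms; sum = 31.1674 ms.
End-to-end = 33.9 ms.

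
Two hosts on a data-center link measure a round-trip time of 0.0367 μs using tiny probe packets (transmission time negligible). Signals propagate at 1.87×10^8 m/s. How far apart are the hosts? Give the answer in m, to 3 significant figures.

One-way propagation = RTT/2 = 0.01835 μs.
d = s × t = 187000000 × 1.835e-08 = 3.43 m.

3.43 m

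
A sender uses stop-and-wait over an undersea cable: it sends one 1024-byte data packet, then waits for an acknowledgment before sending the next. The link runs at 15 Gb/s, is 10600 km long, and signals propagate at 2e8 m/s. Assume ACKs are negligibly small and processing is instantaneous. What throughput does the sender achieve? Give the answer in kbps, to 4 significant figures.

77.28 kbps

t_tx = L/R = 8192/15000000000 = 5.46133e-07 s.
t_prop = 10600000/200000000 = 0.053 s; RTT = 0.106 s.
Cycle = t_tx + RTT = 0.106001 s.
Throughput = L / cycle = 8192 / 0.106001 = 77.28 kbps.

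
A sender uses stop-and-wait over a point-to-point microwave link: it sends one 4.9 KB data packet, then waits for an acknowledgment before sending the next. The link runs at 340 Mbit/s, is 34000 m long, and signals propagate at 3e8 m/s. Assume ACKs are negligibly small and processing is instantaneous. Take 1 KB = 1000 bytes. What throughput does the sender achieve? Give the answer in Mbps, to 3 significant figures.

t_tx = L/R = 39200/340000000 = 0.000115294 s.
t_prop = 34000/300000000 = 0.000113333 s; RTT = 0.000226667 s.
Cycle = t_tx + RTT = 0.000341961 s.
Throughput = L / cycle = 39200 / 0.000341961 = 115 Mbps.

115 Mbps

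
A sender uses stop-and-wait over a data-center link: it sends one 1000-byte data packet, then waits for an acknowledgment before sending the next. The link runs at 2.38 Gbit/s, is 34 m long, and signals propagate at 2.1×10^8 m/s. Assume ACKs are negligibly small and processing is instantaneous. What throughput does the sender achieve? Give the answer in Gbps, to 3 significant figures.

2.17 Gbps

t_tx = L/R = 8000/2380000000 = 3.36134e-06 s.
t_prop = 34/210000000 = 1.61905e-07 s; RTT = 3.2381e-07 s.
Cycle = t_tx + RTT = 3.68515e-06 s.
Throughput = L / cycle = 8000 / 3.68515e-06 = 2.17 Gbps.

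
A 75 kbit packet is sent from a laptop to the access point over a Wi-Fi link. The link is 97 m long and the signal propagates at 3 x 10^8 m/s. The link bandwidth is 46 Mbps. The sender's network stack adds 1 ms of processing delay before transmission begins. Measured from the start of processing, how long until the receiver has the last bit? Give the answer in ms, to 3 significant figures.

2.63 ms

L = 75000 bits.
Transmission delay = L/R = 75000 / 46000000 = 1.63043 ms.
Propagation delay = d/s = 97 m / 300000000 m/s = 0.000323333 ms.
Plus processing delay 1 ms = 1 ms.
Total = 2.63 ms.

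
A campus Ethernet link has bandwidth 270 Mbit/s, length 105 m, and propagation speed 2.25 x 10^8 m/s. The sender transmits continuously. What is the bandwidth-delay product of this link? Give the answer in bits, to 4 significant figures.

126.0 bits

Propagation delay = 105 / 225000000 = 4.66667e-07 s.
BDP = R × t_prop = 270000000 × 4.66667e-07 = 126 bits.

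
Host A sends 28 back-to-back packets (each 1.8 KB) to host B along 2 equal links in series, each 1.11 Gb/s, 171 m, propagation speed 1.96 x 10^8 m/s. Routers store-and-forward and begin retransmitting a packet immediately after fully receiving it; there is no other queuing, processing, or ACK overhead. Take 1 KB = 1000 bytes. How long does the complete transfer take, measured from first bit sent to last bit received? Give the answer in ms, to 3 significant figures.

0.378 ms

Per-hop transmission t_tx = L/R = 14400/1110000000 = 0.012973 ms.
Per-hop propagation t_prop = 171/196000000 = 0.000872449 ms.
Pipeline fill: first packet needs 2·t_tx to clear all hops; remaining 27 packets each add one t_tx.
Total = (2+28-1)·t_tx + 2·t_prop = 29·0.012973 + 2·0.000872449 = 0.378 ms.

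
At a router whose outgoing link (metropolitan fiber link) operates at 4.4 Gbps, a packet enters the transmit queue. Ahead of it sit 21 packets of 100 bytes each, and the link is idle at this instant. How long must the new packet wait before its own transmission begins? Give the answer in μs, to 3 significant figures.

Each queued packet: L/R = 800/4400000000 = 0.181818 μs.
21 queued → 3.81818 μs.
Queuing delay = 3.82 μs.

3.82 μs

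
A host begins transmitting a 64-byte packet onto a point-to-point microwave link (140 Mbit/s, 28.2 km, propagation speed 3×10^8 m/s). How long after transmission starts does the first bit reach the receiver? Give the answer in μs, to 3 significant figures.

First bit experiences only propagation delay: d/s = 28200/300000000 = 94.0 μs.

94.0 μs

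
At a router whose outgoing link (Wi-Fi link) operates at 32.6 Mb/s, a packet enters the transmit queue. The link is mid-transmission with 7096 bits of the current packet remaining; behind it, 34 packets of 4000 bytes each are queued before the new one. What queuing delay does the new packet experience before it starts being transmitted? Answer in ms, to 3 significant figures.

33.6 ms

Each queued packet: L/R = 32000/32600000 = 0.981595 ms.
34 queued → 33.3742 ms.
Plus remaining 7096 bits of current packet: 0.217669 ms.
Queuing delay = 33.6 ms.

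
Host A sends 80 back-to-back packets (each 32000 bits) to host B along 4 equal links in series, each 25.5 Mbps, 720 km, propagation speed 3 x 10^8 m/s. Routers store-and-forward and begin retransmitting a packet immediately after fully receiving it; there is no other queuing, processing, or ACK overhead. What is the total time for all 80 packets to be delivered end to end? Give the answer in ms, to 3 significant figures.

114 ms

Per-hop transmission t_tx = L/R = 32000/25500000 = 1.2549 ms.
Per-hop propagation t_prop = 720000/300000000 = 2.4 ms.
Pipeline fill: first packet needs 4·t_tx to clear all hops; remaining 79 packets each add one t_tx.
Total = (4+80-1)·t_tx + 4·t_prop = 83·1.2549 + 4·2.4 = 114 ms.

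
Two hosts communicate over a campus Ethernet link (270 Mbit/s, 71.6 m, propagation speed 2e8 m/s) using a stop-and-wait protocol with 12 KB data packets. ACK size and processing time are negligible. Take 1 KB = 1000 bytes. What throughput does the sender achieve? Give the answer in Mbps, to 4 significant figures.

269.5 Mbps

t_tx = L/R = 96000/270000000 = 0.000355556 s.
t_prop = 71.6/200000000 = 3.58e-07 s; RTT = 7.16e-07 s.
Cycle = t_tx + RTT = 0.000356272 s.
Throughput = L / cycle = 96000 / 0.000356272 = 269.5 Mbps.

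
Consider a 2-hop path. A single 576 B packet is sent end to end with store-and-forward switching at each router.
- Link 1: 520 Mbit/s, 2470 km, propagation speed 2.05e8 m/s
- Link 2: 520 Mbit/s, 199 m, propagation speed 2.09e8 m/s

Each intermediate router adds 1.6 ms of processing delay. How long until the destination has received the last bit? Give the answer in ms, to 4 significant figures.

13.67 ms

L = 576 × 8 = 4608 bits.
Transmission delay per hop = L/R = 4608/520000000 = 0.00886154 ms; 2 hops → 0.0177231 ms.
Propagation delays (d/s per hop): 12.0488, 0.000952153 ms; sum = 12.0497 ms.
Processing at 1 router(s): 1 × 1.6 ms = 1.6 ms.
End-to-end = 13.67 ms.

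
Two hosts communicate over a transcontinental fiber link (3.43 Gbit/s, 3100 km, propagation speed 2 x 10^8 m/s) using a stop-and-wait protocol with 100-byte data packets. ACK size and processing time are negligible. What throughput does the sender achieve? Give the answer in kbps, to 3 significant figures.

25.8 kbps

t_tx = L/R = 800/3430000000 = 2.33236e-07 s.
t_prop = 3100000/200000000 = 0.0155 s; RTT = 0.031 s.
Cycle = t_tx + RTT = 0.0310002 s.
Throughput = L / cycle = 800 / 0.0310002 = 25.8 kbps.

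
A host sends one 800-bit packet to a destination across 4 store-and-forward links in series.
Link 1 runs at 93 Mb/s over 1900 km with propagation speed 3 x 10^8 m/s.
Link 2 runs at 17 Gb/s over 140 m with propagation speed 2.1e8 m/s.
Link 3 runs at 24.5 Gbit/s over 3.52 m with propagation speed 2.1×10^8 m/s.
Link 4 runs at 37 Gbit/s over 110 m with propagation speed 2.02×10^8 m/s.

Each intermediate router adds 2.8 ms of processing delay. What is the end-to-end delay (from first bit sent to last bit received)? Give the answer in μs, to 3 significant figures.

Transmission delays (L/R per hop): 8.60215, 0.0470588, 0.0326531, 0.0216216 μs; sum = 8.70348 μs.
Propagation delays (d/s per hop): 6333.33, 0.666667, 0.0167619, 0.544554 μs; sum = 6334.56 μs.
Processing at 3 router(s): 3 × 2.8 ms = 8400 μs.
End-to-end = 14700 μs.

14700 μs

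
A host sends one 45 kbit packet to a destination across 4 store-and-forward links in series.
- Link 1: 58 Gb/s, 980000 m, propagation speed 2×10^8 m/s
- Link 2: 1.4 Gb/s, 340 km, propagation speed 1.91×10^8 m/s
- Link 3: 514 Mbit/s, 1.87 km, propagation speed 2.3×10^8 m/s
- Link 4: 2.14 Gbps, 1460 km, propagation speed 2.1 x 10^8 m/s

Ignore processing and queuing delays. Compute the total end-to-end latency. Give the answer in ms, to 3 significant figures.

L = 45000 bits.
Transmission delays (L/R per hop): 0.000775862, 0.0321429, 0.0875486, 0.021028 ms; sum = 0.141495 ms.
Propagation delays (d/s per hop): 4.9, 1.7801, 0.00813043, 6.95238 ms; sum = 13.6406 ms.
End-to-end = 13.8 ms.

13.8 ms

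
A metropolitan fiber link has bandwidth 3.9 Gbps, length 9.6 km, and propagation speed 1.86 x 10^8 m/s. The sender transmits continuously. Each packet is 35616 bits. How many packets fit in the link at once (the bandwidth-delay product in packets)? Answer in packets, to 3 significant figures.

Propagation delay = 9600 / 186000000 = 5.16129e-05 s.
BDP = R × t_prop = 3900000000 × 5.16129e-05 = 201290 bits.
In packets of 35616 bits: 5.65 packets.

5.65 packets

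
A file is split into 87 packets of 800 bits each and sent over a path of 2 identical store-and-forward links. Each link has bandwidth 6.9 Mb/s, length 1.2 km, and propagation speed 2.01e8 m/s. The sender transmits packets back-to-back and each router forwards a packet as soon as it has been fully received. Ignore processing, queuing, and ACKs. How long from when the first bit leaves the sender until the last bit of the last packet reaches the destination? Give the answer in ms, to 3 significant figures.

Per-hop transmission t_tx = L/R = 800/6900000 = 0.115942 ms.
Per-hop propagation t_prop = 1200/2.01e+08 = 0.00597015 ms.
Pipeline fill: first packet needs 2·t_tx to clear all hops; remaining 86 packets each add one t_tx.
Total = (2+87-1)·t_tx + 2·t_prop = 88·0.115942 + 2·0.00597015 = 10.2 ms.

10.2 ms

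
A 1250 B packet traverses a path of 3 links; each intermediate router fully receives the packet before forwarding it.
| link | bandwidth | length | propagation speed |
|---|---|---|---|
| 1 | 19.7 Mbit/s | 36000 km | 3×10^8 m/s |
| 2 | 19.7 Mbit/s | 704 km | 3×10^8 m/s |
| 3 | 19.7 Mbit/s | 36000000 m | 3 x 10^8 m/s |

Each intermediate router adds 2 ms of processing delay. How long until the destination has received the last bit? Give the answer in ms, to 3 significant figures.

248 ms

L = 1250 × 8 = 10000 bits.
Transmission delay per hop = L/R = 10000/19700000 = 0.507614 ms; 3 hops → 1.52284 ms.
Propagation delays (d/s per hop): 120, 2.34667, 120 ms; sum = 242.347 ms.
Processing at 2 router(s): 2 × 2 ms = 4 ms.
End-to-end = 248 ms.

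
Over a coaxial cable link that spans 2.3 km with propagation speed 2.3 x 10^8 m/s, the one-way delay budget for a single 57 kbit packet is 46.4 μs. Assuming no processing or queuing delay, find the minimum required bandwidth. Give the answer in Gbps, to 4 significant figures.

Propagation delay = 2300 / 2.3e+08 = 10 μs.
Transmission budget = 46.4 − 10 = 36.4 μs.
R ≥ L / t_tx = 57000 bits / 3.64e-05 s = 1.566 Gbps.

1.566 Gbps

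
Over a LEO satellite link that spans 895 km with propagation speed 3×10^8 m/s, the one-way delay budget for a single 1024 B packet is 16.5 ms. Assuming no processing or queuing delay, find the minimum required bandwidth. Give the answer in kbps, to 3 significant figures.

606 kbps

L = 8192 bits.
Propagation delay = 895000 / 300000000 = 2.98333 ms.
Transmission budget = 16.5 − 2.98333 = 13.5167 ms.
R ≥ L / t_tx = 8192 bits / 0.0135167 s = 606 kbps.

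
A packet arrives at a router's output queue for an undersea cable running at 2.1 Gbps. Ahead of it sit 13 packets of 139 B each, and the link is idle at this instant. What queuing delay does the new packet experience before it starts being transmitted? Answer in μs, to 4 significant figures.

Each queued packet: L/R = 1112/2100000000 = 0.529524 μs.
13 queued → 6.88381 μs.
Queuing delay = 6.884 μs.

6.884 μs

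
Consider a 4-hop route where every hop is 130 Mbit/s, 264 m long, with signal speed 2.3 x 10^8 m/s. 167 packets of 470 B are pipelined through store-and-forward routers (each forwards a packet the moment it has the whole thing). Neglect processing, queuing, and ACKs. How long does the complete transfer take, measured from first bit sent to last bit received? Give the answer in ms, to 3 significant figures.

4.92 ms

Per-hop transmission t_tx = L/R = 3760/130000000 = 0.0289231 ms.
Per-hop propagation t_prop = 264/2.3e+08 = 0.00114783 ms.
Pipeline fill: first packet needs 4·t_tx to clear all hops; remaining 166 packets each add one t_tx.
Total = (4+167-1)·t_tx + 4·t_prop = 170·0.0289231 + 4·0.00114783 = 4.92 ms.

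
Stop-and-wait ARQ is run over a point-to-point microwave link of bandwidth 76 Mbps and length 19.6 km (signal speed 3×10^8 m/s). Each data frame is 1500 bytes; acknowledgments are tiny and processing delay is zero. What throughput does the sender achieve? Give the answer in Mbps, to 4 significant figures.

41.59 Mbps

t_tx = L/R = 12000/76000000 = 0.000157895 s.
t_prop = 19600/300000000 = 6.53333e-05 s; RTT = 0.000130667 s.
Cycle = t_tx + RTT = 0.000288561 s.
Throughput = L / cycle = 12000 / 0.000288561 = 41.59 Mbps.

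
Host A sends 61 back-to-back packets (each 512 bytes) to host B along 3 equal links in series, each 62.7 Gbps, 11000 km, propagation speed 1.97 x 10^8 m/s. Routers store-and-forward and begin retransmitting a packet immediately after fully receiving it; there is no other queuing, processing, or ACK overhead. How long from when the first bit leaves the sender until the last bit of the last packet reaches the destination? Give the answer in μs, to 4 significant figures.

167500 μs

Per-hop transmission t_tx = L/R = 4096/62700000000 = 0.065327 μs.
Per-hop propagation t_prop = 11000000/197000000 = 55837.6 μs.
Pipeline fill: first packet needs 3·t_tx to clear all hops; remaining 60 packets each add one t_tx.
Total = (3+61-1)·t_tx + 3·t_prop = 63·0.065327 + 3·55837.6 = 167500 μs.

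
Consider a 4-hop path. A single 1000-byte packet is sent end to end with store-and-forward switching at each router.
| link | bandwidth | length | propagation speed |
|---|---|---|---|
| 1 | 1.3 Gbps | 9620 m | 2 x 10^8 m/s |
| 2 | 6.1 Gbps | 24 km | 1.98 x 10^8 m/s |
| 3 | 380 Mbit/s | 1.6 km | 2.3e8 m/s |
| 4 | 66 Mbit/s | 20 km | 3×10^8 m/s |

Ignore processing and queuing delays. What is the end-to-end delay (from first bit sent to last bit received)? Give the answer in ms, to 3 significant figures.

0.393 ms

L = 1000 × 8 = 8000 bits.
Transmission delays (L/R per hop): 0.00615385, 0.00131148, 0.0210526, 0.121212 ms; sum = 0.14973 ms.
Propagation delays (d/s per hop): 0.0481, 0.121212, 0.00695652, 0.0666667 ms; sum = 0.242935 ms.
End-to-end = 0.393 ms.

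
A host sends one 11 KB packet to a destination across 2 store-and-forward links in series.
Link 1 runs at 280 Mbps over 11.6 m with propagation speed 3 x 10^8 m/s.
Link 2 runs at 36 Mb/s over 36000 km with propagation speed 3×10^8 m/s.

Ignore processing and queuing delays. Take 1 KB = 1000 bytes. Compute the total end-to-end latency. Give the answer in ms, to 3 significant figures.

L = 88000 bits.
Transmission delays (L/R per hop): 0.314286, 2.44444 ms; sum = 2.75873 ms.
Propagation delays (d/s per hop): 3.86667e-05, 120 ms; sum = 120 ms.
End-to-end = 123 ms.

123 ms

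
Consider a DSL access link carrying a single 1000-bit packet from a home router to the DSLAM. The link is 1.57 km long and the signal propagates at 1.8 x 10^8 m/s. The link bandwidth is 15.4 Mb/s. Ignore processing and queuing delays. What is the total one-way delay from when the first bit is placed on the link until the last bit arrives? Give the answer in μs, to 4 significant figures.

Transmission delay = L/R = 1000 / 15400000 = 64.9351 μs.
Propagation delay = d/s = 1570 m / 180000000 m/s = 8.72222 μs.
Total = 73.66 μs.

73.66 μs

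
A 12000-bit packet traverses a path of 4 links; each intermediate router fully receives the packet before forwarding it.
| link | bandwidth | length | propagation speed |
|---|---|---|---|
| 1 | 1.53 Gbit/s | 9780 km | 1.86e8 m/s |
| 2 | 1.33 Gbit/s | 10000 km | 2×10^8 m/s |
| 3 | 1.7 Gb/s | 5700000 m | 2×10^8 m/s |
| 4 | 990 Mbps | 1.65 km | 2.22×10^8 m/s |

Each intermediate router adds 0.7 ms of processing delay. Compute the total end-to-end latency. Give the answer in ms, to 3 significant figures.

Transmission delays (L/R per hop): 0.00784314, 0.00902256, 0.00705882, 0.0121212 ms; sum = 0.0360457 ms.
Propagation delays (d/s per hop): 52.5806, 50, 28.5, 0.00743243 ms; sum = 131.088 ms.
Processing at 3 router(s): 3 × 0.7 ms = 2.1 ms.
End-to-end = 133 ms.

133 ms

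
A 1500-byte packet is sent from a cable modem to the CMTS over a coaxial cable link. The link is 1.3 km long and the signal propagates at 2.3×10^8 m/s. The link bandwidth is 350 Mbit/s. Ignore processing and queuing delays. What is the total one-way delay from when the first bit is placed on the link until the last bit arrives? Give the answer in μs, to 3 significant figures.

39.9 μs

L = 1500 × 8 = 12000 bits.
Transmission delay = L/R = 12000 / 350000000 = 34.2857 μs.
Propagation delay = d/s = 1300 m / 2.3e+08 m/s = 5.65217 μs.
Total = 39.9 μs.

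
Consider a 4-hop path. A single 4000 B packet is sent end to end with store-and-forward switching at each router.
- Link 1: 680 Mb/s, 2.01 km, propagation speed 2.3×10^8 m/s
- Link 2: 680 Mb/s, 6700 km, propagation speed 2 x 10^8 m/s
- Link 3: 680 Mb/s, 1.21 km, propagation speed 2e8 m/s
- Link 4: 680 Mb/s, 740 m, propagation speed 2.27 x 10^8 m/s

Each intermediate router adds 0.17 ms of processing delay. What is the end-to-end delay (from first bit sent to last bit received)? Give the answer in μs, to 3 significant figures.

L = 4000 × 8 = 32000 bits.
Transmission delay per hop = L/R = 32000/680000000 = 47.0588 μs; 4 hops → 188.235 μs.
Propagation delays (d/s per hop): 8.73913, 33500, 6.05, 3.25991 μs; sum = 33518 μs.
Processing at 3 router(s): 3 × 0.17 ms = 510 μs.
End-to-end = 34200 μs.

34200 μs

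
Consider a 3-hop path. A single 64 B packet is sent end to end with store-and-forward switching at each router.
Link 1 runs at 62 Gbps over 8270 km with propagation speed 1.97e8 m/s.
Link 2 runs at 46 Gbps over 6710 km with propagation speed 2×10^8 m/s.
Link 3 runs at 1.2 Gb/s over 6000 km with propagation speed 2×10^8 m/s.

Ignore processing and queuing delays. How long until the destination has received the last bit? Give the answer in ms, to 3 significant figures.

L = 64 × 8 = 512 bits.
Transmission delays (L/R per hop): 8.25806e-06, 1.11304e-05, 0.000426667 ms; sum = 0.000446055 ms.
Propagation delays (d/s per hop): 41.9797, 33.55, 30 ms; sum = 105.53 ms.
End-to-end = 106 ms.

106 ms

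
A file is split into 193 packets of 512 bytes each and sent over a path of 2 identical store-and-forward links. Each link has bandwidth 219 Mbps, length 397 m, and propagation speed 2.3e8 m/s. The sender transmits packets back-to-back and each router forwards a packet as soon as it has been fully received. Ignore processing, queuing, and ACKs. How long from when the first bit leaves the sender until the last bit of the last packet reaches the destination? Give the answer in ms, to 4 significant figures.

Per-hop transmission t_tx = L/R = 4096/219000000 = 0.0187032 ms.
Per-hop propagation t_prop = 397/2.3e+08 = 0.00172609 ms.
Pipeline fill: first packet needs 2·t_tx to clear all hops; remaining 192 packets each add one t_tx.
Total = (2+193-1)·t_tx + 2·t_prop = 194·0.0187032 + 2·0.00172609 = 3.632 ms.

3.632 ms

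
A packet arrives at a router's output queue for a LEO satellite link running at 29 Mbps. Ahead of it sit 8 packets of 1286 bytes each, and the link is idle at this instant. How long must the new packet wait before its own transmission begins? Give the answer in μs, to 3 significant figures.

2840 μs

Each queued packet: L/R = 10288/29000000 = 354.759 μs.
8 queued → 2838.07 μs.
Queuing delay = 2840 μs.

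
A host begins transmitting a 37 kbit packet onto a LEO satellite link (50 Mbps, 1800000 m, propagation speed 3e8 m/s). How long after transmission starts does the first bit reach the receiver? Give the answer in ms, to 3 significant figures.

First bit experiences only propagation delay: d/s = 1800000/300000000 = 6.00 ms.

6.00 ms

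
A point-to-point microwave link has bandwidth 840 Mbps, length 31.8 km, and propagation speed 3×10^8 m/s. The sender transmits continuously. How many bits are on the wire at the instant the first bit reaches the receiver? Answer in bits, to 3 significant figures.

89000 bits

Propagation delay = 31800 / 300000000 = 0.000106 s.
BDP = R × t_prop = 840000000 × 0.000106 = 89040 bits.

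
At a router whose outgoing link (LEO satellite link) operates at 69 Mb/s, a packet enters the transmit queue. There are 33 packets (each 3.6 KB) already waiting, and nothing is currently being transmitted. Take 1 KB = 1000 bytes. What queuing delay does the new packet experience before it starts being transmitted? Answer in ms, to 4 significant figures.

Each queued packet: L/R = 28800/69000000 = 0.417391 ms.
33 queued → 13.7739 ms.
Queuing delay = 13.77 ms.

13.77 ms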